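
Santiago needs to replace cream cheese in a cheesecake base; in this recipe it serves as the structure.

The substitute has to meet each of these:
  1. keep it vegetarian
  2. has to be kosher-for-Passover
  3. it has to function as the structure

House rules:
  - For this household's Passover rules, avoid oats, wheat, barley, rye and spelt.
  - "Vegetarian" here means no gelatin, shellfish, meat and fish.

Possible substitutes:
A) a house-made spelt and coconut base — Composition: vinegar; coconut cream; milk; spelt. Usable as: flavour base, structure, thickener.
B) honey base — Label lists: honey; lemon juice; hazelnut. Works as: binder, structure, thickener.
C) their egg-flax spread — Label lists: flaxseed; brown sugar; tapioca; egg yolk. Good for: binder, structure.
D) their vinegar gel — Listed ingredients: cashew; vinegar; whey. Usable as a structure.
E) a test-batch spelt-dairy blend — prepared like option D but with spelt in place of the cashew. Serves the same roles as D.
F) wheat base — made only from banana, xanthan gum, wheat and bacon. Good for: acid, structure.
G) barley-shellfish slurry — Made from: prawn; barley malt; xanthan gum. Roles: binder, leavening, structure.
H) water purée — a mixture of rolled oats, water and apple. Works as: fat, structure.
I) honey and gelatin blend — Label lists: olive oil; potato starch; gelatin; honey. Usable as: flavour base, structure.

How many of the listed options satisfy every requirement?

3

A: has spelt, so not kosher-for-Passover — reject
B: nothing on the exclusion list — keep
C: egg yolk and brown sugar etc. — none of it excluded — valid
D: nothing on the exclusion list — valid
E: has spelt, so not kosher-for-Passover — no
F: has wheat, so not kosher-for-Passover; has bacon, so not vegetarian — out
G: has barley malt, so not kosher-for-Passover; has prawn, so not vegetarian — out
H: has rolled oats, so not kosher-for-Passover — reject
I: has gelatin, so not vegetarian — out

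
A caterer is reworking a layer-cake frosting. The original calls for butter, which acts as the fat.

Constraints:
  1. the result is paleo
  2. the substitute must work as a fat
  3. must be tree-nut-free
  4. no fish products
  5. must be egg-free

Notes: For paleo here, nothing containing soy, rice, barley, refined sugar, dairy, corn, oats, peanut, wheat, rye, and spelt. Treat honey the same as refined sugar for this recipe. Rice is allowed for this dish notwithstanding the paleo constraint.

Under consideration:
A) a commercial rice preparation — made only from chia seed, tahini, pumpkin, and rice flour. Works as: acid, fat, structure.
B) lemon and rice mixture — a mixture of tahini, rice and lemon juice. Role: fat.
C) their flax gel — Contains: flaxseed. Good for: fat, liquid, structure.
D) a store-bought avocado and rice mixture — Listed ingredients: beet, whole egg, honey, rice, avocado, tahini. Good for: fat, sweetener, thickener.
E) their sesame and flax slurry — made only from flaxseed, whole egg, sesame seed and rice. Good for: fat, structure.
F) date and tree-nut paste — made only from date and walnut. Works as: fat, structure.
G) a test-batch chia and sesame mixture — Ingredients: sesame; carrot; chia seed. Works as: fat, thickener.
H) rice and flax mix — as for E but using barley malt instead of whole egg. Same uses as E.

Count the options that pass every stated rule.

4

A: rice is permitted under the paleo carve-out; nothing else excluded — OK
B: rice is permitted under the paleo carve-out; nothing else excluded — keep
C: only flaxseed; none excluded — keep
D: has honey, so not paleo; has whole egg, so not egg-free — reject
E: has whole egg, so not egg-free — no
F: has walnut, so not tree-nut-free — reject
G: all constraints satisfied — valid
H: has barley malt, so not paleo — reject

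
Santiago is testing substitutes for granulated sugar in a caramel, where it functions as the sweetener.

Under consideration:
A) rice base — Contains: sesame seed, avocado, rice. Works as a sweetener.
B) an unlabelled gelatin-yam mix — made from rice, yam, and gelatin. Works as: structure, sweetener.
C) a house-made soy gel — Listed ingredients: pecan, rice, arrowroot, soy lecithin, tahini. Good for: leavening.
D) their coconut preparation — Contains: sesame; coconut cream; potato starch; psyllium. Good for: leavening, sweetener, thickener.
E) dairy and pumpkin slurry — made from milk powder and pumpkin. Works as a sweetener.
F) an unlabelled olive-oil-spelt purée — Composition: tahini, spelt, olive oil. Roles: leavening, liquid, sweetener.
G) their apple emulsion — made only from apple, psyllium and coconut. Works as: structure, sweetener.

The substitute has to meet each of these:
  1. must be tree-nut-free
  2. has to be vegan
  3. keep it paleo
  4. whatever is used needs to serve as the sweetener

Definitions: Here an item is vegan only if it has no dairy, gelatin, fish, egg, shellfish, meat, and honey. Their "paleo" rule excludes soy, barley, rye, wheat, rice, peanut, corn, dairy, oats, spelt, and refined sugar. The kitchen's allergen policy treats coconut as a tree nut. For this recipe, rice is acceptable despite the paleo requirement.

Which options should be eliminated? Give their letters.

A: rice is permitted under the paleo carve-out; nothing else excluded — valid
B: has gelatin, so not vegan — reject
C: not usable as a sweetener; has soy lecithin, so not paleo (and 1 more) — out
D: has coconut cream, so not tree-nut-free — reject
E: has milk powder, so not vegan; has milk powder, so not paleo — out
F: has spelt, so not paleo — out
G: has coconut, so not tree-nut-free — no

B, C, D, E, F, G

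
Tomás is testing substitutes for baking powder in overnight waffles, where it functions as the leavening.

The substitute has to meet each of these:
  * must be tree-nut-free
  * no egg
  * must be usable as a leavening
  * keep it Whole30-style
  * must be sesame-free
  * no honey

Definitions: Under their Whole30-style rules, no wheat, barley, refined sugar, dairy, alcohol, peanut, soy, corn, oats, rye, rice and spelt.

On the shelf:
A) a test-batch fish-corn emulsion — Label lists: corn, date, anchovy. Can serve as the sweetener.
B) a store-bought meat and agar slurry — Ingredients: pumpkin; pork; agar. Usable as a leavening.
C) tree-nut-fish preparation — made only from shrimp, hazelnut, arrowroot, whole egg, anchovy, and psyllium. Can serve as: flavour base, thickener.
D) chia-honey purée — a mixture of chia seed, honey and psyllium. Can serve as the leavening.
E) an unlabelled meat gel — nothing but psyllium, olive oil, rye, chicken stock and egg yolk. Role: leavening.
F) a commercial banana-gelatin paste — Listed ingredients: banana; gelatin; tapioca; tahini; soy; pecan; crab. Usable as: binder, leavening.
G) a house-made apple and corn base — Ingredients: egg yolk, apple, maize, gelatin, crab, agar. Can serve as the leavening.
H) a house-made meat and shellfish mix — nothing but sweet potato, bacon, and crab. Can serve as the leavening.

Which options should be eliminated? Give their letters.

A: not usable as a leavening; has corn, so not Whole30-style — reject
B: Whole30-style, no tree nuts — OK
C: not usable as a leavening; has hazelnut, so not tree-nut-free (and 1 more) — no
D: has honey, so not honey-free — out
E: has rye, so not Whole30-style; has egg yolk, so not egg-free — reject
F: has soy, so not Whole30-style; has pecan, so not tree-nut-free (and 1 more) — no
G: has maize, so not Whole30-style; has egg yolk, so not egg-free — reject
H: only bacon, crab, and sweet potato; none excluded — keep

A, C, D, E, F, G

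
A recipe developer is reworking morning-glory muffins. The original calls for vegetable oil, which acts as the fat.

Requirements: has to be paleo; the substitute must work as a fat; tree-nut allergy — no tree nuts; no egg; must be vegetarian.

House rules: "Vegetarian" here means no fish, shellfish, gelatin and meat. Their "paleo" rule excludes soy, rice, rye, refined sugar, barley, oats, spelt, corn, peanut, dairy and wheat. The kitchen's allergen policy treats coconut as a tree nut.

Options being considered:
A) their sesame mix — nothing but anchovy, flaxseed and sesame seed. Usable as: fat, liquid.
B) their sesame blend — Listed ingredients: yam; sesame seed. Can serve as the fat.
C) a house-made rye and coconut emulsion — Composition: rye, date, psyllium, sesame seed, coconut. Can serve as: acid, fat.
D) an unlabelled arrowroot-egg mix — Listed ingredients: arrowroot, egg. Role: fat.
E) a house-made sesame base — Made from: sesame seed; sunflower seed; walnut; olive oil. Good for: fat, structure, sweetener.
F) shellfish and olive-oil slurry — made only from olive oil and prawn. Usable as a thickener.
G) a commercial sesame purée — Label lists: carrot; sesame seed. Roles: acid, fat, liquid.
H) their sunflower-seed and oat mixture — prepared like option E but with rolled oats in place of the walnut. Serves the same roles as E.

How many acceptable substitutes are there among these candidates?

A: has anchovy, so not vegetarian — out
B: only sesame seed and yam; none excluded — keep
C: has rye, so not paleo; has coconut, so not tree-nut-free — no
D: has egg, so not egg-free — no
E: has walnut, so not tree-nut-free — out
F: not usable as a fat; has prawn, so not vegetarian — no
G: works as a fat, paleo, tree-nut-free — OK
H: has rolled oats, so not paleo — out

2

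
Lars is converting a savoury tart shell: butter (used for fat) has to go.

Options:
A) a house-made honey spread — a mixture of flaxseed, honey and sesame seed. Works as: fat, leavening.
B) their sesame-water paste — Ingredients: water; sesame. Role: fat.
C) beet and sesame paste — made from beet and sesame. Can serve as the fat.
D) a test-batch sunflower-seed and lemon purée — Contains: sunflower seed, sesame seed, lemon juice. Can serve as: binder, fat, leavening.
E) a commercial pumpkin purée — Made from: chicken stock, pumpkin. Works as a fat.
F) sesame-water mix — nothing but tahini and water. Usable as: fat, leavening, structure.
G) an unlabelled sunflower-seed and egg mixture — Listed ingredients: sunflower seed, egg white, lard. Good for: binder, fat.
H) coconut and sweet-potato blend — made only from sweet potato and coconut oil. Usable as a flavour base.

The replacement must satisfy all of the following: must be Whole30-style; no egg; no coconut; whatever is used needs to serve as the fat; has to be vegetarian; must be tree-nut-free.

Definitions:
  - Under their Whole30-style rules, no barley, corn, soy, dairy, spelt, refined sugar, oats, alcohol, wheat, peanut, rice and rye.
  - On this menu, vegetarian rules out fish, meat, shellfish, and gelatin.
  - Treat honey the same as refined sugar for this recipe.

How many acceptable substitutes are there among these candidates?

4

A: has honey, so not Whole30-style — no
B: only sesame and water; none excluded — OK
C: only sesame and beet; none excluded — OK
D: only sesame seed, lemon juice and sunflower seed; none excluded — OK
E: has chicken stock, so not vegetarian — out
F: all constraints satisfied — keep
G: has lard, so not vegetarian; has egg white, so not egg-free — no
H: not usable as a fat; has coconut oil, so not coconut-free — out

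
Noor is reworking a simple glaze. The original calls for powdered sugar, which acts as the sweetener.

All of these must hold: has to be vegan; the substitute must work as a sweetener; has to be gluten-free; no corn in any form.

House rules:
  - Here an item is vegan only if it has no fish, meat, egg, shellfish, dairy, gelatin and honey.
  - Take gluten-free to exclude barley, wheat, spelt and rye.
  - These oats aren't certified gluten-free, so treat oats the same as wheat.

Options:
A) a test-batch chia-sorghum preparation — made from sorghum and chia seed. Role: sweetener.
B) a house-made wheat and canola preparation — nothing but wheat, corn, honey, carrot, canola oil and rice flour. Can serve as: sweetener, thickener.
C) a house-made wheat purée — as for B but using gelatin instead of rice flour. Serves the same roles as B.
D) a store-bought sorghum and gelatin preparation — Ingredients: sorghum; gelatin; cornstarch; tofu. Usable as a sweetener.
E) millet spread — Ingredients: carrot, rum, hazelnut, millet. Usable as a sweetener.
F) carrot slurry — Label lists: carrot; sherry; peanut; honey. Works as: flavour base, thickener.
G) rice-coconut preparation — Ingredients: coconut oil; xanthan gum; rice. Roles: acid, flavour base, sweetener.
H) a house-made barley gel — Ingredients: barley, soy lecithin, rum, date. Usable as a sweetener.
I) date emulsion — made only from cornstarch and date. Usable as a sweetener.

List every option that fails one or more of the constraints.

B, C, D, F, H, I

A: only sorghum and chia seed; none excluded — keep
B: has honey, so not vegan; has wheat, so not gluten-free (and 1 more) — no
C: has gelatin, so not vegan; has wheat, so not gluten-free (and 1 more) — out
D: has gelatin, so not vegan; has cornstarch, so not corn-free — reject
E: rum and hazelnut etc. — none of it excluded — OK
F: not usable as a sweetener; has honey, so not vegan — reject
G: only coconut oil, rice and xanthan gum; none excluded — OK
H: has barley, so not gluten-free — no
I: has cornstarch, so not corn-free — out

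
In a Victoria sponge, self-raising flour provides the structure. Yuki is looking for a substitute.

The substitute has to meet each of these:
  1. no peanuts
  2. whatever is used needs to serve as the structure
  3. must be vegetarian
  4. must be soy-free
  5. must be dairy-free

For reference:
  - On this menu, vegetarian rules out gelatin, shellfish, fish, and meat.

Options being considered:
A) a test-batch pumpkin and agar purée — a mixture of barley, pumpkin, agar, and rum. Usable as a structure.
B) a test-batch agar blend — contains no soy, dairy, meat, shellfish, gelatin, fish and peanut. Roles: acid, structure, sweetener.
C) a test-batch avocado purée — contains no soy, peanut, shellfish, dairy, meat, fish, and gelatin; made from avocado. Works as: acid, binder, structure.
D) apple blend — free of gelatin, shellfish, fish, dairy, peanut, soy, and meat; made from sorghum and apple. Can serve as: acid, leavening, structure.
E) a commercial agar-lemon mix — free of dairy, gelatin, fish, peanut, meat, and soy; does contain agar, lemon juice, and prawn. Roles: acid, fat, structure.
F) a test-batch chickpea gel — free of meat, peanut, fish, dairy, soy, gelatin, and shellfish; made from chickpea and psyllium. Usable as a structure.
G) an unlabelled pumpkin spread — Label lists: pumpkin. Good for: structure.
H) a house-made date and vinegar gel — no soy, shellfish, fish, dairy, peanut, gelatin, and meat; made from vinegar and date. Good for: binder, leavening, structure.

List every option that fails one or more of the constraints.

E

A: rum and barley etc. — none of it excluded — valid
B: works as a structure, no soy, no dairy — OK
C: no peanut, no soy — OK
D: no dairy, vegetarian — keep
E: has prawn, so not vegetarian — out
F: all constraints satisfied — OK
G: vegetarian, no peanut — OK
H: nothing on the exclusion list — keep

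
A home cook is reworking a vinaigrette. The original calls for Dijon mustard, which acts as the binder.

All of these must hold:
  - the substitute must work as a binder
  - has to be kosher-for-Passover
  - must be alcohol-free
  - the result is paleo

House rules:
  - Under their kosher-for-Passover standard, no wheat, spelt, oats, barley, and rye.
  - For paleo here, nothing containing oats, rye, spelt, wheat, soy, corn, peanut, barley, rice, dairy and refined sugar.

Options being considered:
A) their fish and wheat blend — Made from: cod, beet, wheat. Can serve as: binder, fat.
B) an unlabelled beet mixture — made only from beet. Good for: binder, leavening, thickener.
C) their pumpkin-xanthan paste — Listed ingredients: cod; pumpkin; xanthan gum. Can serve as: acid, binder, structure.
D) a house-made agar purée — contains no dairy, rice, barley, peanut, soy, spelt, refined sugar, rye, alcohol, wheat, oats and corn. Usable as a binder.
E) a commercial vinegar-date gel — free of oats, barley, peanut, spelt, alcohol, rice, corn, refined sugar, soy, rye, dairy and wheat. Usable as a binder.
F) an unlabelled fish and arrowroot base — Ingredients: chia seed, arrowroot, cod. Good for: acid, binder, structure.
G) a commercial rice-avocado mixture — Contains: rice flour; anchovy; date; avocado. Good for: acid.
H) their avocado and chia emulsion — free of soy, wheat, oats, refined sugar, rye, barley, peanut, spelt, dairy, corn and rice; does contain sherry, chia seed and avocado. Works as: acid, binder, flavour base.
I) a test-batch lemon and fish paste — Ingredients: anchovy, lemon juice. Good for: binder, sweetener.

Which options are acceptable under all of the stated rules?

B, C, D, E, F, I

A: has wheat, so not kosher-for-Passover; has wheat, so not paleo — reject
B: nothing on the exclusion list — keep
C: works as a binder, no alcohol, kosher-for-Passover — keep
D: every rule checks out — keep
E: works as a binder, paleo, no alcohol — OK
F: only cod, arrowroot, and chia seed; none excluded — valid
G: not usable as a binder; has rice flour, so not paleo — out
H: has sherry, so not alcohol-free — reject
I: works as a binder, kosher-for-Passover, no alcohol — keep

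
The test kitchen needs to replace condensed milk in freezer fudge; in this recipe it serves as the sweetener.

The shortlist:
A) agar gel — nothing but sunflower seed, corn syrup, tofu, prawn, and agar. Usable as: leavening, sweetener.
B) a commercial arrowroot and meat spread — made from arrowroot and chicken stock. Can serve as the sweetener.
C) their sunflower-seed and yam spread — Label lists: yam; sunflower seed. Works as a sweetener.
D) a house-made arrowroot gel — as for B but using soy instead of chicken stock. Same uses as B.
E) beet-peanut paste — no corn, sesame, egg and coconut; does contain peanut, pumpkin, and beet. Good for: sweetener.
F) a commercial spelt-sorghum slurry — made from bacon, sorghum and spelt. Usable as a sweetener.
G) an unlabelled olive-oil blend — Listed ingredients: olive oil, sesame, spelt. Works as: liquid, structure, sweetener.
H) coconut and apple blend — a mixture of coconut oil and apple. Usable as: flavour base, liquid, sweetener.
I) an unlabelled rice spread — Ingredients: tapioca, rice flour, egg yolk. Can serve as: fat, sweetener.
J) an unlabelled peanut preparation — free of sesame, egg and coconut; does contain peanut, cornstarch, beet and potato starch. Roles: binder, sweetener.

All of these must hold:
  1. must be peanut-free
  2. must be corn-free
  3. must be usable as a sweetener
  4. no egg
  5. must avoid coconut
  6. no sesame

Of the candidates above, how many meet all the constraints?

4

A: has corn syrup, so not corn-free — reject
B: all constraints satisfied — OK
C: every rule checks out — keep
D: every rule checks out — OK
E: has peanut, so not peanut-free — reject
F: no egg, no corn — OK
G: has sesame, so not sesame-free — reject
H: has coconut oil, so not coconut-free — out
I: has egg yolk, so not egg-free — no
J: has cornstarch, so not corn-free; has peanut, so not peanut-free — out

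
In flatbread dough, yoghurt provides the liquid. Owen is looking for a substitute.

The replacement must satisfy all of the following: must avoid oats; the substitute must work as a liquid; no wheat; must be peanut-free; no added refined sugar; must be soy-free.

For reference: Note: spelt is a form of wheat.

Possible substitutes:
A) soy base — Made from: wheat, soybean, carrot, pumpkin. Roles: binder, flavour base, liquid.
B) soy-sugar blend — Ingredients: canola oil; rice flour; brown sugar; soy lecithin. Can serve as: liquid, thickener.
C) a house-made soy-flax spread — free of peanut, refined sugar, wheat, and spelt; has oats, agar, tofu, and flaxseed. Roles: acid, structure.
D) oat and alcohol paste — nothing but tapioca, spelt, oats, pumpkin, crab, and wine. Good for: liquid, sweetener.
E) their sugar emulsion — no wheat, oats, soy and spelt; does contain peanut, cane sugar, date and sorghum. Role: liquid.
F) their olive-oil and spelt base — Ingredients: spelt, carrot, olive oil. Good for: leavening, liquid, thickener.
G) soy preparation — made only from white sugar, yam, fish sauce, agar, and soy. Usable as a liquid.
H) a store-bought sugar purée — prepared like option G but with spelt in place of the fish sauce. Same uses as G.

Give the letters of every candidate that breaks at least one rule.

A: has wheat, so not wheat-free; has soybean, so not soy-free — no
B: has brown sugar, so not no-added-sugar; has soy lecithin, so not soy-free — out
C: not usable as a liquid; has tofu, so not soy-free (and 1 more) — out
D: has spelt, so not wheat-free; has oats, so not oat-free — out
E: has cane sugar, so not no-added-sugar; has peanut, so not peanut-free — reject
F: has spelt, so not wheat-free — out
G: has white sugar, so not no-added-sugar; has soy, so not soy-free — no
H: has spelt, so not wheat-free; has white sugar, so not no-added-sugar (and 1 more) — no

A, B, C, D, E, F, G, H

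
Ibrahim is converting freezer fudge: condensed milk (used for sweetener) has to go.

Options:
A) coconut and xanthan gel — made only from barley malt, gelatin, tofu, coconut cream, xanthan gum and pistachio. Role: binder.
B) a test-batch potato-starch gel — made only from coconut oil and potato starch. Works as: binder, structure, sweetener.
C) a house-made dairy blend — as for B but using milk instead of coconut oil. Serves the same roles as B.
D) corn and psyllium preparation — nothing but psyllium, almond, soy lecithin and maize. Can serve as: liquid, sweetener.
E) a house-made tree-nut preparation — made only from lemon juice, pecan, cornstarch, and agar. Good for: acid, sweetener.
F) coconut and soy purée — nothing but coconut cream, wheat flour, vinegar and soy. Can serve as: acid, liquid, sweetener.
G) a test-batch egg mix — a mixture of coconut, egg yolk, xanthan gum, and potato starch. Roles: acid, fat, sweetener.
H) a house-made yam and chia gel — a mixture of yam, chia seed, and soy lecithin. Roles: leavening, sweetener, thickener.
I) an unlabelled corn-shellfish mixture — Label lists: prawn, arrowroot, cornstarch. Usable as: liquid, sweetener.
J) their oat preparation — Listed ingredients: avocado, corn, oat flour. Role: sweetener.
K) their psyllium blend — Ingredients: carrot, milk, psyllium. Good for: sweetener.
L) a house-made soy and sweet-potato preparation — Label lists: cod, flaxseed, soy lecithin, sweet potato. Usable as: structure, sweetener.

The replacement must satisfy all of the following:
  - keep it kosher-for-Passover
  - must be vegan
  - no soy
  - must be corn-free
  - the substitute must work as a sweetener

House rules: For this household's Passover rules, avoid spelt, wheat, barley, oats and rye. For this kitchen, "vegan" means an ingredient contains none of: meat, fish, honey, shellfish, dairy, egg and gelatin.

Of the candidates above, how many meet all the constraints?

A: not usable as a sweetener; has barley malt, so not kosher-for-Passover (and 2 more) — out
B: only coconut oil and potato starch; none excluded — valid
C: has milk, so not vegan — out
D: has soy lecithin, so not soy-free; has maize, so not corn-free — out
E: has cornstarch, so not corn-free — out
F: has wheat flour, so not kosher-for-Passover; has soy, so not soy-free — out
G: has egg yolk, so not vegan — no
H: has soy lecithin, so not soy-free — out
I: has prawn, so not vegan; has cornstarch, so not corn-free — no
J: has oat flour, so not kosher-for-Passover; has corn, so not corn-free — no
K: has milk, so not vegan — no
L: has cod, so not vegan; has soy lecithin, so not soy-free — no

1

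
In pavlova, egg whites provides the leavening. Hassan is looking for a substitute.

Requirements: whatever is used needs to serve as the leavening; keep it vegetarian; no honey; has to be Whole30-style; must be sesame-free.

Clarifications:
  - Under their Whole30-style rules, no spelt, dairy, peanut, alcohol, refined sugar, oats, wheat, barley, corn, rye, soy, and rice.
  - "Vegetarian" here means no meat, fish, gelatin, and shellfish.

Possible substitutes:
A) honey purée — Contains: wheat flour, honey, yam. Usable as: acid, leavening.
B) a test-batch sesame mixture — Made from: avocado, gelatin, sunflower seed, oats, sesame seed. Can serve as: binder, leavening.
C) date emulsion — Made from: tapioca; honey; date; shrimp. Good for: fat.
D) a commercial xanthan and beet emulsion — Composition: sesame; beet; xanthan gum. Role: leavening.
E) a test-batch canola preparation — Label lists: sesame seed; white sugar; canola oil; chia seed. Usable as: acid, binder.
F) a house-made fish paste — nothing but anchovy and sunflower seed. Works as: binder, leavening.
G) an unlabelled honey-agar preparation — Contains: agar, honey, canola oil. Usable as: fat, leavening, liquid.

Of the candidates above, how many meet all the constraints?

0

A: has wheat flour, so not Whole30-style; has honey, so not honey-free — reject
B: has oats, so not Whole30-style; has gelatin, so not vegetarian (and 1 more) — no
C: not usable as a leavening; has shrimp, so not vegetarian (and 1 more) — out
D: has sesame, so not sesame-free — no
E: not usable as a leavening; has white sugar, so not Whole30-style (and 1 more) — out
F: has anchovy, so not vegetarian — out
G: has honey, so not honey-free — reject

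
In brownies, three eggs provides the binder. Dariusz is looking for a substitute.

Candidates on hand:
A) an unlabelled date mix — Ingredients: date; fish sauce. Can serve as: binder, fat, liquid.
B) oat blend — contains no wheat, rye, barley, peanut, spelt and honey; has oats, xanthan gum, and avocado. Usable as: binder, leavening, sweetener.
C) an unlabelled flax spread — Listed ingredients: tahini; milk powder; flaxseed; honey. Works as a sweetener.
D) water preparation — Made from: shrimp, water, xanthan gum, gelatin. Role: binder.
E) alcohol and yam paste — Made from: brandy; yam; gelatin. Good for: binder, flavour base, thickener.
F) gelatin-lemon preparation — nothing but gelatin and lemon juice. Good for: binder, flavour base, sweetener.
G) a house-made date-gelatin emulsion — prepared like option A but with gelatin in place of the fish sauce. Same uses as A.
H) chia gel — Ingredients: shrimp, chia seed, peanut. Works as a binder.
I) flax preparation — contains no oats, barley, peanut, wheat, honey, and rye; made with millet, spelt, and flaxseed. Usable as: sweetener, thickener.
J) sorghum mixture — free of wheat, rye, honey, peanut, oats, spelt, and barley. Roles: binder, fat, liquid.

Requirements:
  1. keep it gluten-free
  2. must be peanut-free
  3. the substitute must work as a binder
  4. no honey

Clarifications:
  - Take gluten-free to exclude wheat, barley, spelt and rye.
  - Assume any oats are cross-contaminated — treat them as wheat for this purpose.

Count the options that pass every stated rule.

6

A: all constraints satisfied — keep
B: has oats, so not gluten-free — out
C: not usable as a binder; has honey, so not honey-free — reject
D: gelatin and shrimp etc. — none of it excluded — keep
E: only brandy, gelatin and yam; none excluded — keep
F: nothing on the exclusion list — OK
G: only gelatin and date; none excluded — valid
H: has peanut, so not peanut-free — out
I: not usable as a binder; has spelt, so not gluten-free — reject
J: gluten-free, no peanut — OK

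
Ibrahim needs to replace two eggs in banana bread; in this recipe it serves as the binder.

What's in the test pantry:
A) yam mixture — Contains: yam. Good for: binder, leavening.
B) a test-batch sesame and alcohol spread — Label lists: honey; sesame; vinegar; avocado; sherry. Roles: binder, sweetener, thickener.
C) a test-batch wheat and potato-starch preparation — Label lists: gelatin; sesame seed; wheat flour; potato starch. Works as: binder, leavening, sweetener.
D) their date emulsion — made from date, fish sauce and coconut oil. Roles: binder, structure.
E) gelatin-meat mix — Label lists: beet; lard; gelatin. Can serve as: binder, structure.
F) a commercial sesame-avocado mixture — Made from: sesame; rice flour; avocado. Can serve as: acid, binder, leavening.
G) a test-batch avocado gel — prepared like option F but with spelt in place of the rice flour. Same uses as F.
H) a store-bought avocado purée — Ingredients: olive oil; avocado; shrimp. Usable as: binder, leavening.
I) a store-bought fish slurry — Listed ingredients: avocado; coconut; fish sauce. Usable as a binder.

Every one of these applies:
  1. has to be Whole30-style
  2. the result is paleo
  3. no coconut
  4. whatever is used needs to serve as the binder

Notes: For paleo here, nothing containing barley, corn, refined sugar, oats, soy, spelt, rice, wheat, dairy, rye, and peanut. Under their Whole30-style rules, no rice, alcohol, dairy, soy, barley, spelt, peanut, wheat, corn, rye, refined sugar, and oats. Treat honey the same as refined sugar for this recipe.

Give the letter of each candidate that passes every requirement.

A, E, H

A: nothing on the exclusion list — valid
B: has honey, so not paleo; has sherry, so not Whole30-style — no
C: has wheat flour, so not paleo; has wheat flour, so not Whole30-style — no
D: has coconut oil, so not coconut-free — reject
E: works as a binder, paleo, Whole30-style — OK
F: has rice flour, so not paleo; has rice flour, so not Whole30-style — reject
G: has spelt, so not paleo; has spelt, so not Whole30-style — out
H: only shrimp, olive oil, and avocado; none excluded — valid
I: has coconut, so not coconut-free — reject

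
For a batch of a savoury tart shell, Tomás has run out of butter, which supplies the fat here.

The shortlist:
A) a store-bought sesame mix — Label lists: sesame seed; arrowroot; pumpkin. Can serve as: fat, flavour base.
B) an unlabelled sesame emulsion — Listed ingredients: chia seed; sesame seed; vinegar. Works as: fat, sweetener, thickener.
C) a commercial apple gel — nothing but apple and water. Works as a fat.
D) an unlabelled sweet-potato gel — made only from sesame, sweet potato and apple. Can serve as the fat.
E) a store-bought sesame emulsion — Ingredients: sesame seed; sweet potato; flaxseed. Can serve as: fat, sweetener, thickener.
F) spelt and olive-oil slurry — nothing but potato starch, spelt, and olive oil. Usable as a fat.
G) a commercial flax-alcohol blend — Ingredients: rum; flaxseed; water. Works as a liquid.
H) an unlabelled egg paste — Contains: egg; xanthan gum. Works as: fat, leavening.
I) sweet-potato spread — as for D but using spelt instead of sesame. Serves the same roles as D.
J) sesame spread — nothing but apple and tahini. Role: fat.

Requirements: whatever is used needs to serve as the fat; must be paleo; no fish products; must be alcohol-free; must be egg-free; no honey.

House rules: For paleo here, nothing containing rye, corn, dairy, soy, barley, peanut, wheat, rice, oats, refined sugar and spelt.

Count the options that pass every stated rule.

6

A: all constraints satisfied — keep
B: only sesame seed, vinegar and chia seed; none excluded — valid
C: every rule checks out — OK
D: only sesame, apple, and sweet potato; none excluded — keep
E: only sesame seed, flaxseed, and sweet potato; none excluded — keep
F: has spelt, so not paleo — no
G: not usable as a fat; has rum, so not alcohol-free — out
H: has egg, so not egg-free — out
I: has spelt, so not paleo — no
J: paleo, no alcohol — OK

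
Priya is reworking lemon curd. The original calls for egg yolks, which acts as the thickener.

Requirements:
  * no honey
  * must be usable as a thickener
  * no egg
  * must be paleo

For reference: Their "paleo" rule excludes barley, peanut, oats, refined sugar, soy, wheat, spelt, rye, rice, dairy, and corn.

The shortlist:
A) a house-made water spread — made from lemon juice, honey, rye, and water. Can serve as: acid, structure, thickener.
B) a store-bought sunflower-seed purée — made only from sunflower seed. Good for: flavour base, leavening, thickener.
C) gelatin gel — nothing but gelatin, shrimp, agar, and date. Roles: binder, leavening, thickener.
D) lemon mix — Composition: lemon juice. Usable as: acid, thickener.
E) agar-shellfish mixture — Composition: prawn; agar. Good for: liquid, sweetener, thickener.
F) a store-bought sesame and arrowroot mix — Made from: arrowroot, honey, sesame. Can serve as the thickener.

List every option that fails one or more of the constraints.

A: has rye, so not paleo; has honey, so not honey-free — out
B: only sunflower seed; none excluded — keep
C: nothing on the exclusion list — valid
D: only lemon juice; none excluded — OK
E: every rule checks out — keep
F: has honey, so not honey-free — out

A, F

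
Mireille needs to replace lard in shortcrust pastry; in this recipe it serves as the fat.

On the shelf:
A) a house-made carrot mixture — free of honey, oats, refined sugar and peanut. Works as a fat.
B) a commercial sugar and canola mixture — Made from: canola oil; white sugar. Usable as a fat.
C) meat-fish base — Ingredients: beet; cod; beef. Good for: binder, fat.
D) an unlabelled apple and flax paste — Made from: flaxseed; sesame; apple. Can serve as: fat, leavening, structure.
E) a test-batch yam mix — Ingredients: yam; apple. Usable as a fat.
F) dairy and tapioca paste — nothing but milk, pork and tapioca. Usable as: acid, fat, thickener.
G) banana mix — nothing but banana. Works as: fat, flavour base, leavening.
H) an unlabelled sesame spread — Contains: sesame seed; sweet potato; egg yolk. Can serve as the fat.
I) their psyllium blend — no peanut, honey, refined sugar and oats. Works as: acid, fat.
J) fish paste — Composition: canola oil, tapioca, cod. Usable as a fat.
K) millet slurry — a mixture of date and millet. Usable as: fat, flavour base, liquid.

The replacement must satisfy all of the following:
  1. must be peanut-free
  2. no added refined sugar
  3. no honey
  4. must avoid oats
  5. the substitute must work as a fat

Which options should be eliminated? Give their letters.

A: works as a fat, no honey, no oats — OK
B: has white sugar, so not no-added-sugar — out
C: no honey, no peanut — keep
D: nothing on the exclusion list — keep
E: only apple and yam; none excluded — valid
F: only milk, pork and tapioca; none excluded — valid
G: works as a fat, no honey, no oats — OK
H: all constraints satisfied — OK
I: every rule checks out — OK
J: all constraints satisfied — keep
K: works as a fat, no peanut, no honey — OK

B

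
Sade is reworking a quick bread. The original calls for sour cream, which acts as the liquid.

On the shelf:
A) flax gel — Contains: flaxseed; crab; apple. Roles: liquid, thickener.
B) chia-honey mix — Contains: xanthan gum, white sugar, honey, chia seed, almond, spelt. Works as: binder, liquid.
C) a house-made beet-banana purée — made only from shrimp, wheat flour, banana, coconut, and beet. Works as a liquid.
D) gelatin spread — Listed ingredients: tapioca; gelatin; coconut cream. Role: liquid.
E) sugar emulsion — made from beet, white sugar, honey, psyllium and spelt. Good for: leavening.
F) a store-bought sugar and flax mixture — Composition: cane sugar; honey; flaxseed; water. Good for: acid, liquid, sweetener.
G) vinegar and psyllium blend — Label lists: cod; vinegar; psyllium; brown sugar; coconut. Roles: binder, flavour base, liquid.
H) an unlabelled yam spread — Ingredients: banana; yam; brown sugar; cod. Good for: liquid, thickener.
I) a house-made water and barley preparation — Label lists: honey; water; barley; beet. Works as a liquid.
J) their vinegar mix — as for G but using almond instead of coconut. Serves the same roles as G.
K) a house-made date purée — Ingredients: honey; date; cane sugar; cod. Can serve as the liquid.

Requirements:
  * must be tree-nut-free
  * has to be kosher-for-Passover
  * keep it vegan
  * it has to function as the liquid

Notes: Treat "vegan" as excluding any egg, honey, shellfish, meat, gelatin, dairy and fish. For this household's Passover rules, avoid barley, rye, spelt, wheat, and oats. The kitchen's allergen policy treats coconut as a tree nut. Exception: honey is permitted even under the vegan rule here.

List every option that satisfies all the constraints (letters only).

F

A: has crab, so not vegan — out
B: has spelt, so not kosher-for-Passover; has almond, so not tree-nut-free — reject
C: has shrimp, so not vegan; has wheat flour, so not kosher-for-Passover (and 1 more) — out
D: has gelatin, so not vegan; has coconut cream, so not tree-nut-free — no
E: not usable as a liquid; has spelt, so not kosher-for-Passover — out
F: honey is permitted under the vegan carve-out; nothing else excluded — OK
G: has cod, so not vegan; has coconut, so not tree-nut-free — reject
H: has cod, so not vegan — out
I: has barley, so not kosher-for-Passover — out
J: has cod, so not vegan; has almond, so not tree-nut-free — out
K: has cod, so not vegan — out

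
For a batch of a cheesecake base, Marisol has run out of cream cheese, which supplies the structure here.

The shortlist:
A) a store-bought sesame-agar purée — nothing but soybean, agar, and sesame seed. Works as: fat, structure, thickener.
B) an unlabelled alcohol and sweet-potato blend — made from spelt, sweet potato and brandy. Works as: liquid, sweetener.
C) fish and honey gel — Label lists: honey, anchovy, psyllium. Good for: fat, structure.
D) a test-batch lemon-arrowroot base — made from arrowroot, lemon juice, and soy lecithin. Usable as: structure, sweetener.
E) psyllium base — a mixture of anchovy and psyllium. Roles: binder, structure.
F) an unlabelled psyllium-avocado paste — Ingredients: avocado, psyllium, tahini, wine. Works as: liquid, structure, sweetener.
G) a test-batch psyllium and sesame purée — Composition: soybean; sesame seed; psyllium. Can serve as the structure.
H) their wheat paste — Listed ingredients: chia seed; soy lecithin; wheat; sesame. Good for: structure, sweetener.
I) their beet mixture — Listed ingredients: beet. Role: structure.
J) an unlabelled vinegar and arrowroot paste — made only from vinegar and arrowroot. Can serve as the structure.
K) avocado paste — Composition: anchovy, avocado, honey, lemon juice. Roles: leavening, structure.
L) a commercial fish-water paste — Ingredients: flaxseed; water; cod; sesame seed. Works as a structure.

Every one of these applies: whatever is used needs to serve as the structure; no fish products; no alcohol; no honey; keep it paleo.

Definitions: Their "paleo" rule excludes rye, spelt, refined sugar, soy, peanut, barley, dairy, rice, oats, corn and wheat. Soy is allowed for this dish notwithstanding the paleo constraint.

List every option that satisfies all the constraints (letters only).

A, D, G, I, J

A: soy is permitted under the paleo carve-out; nothing else excluded — keep
B: not usable as a structure; has spelt, so not paleo (and 1 more) — out
C: has honey, so not honey-free; has anchovy, so not fish-free — reject
D: soy is permitted under the paleo carve-out; nothing else excluded — valid
E: has anchovy, so not fish-free — out
F: has wine, so not alcohol-free — out
G: soy is permitted under the paleo carve-out; nothing else excluded — valid
H: has wheat, so not paleo — out
I: only beet; none excluded — valid
J: only vinegar and arrowroot; none excluded — keep
K: has honey, so not honey-free; has anchovy, so not fish-free — no
L: has cod, so not fish-free — reject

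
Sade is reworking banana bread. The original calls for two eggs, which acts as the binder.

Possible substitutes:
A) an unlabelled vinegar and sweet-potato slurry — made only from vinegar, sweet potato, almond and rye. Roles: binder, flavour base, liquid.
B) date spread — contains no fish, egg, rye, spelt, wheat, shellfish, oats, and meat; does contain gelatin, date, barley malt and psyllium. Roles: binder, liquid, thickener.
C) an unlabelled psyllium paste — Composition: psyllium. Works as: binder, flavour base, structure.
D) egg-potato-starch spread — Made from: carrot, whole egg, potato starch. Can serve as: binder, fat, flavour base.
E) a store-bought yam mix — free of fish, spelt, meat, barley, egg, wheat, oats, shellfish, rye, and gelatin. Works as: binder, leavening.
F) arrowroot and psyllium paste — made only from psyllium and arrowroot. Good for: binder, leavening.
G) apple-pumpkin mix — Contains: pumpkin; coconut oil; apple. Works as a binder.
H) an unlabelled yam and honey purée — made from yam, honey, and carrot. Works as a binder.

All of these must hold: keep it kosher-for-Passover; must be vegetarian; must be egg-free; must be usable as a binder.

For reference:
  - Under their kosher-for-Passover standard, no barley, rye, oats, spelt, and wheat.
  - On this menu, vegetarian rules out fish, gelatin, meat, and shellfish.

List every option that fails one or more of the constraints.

A: has rye, so not kosher-for-Passover — out
B: has barley malt, so not kosher-for-Passover; has gelatin, so not vegetarian — reject
C: only psyllium; none excluded — valid
D: has whole egg, so not egg-free — reject
E: kosher-for-Passover, no egg — valid
F: works as a binder, kosher-for-Passover, no egg — OK
G: works as a binder, vegetarian, no egg — OK
H: only honey, carrot and yam; none excluded — keep

A, B, D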